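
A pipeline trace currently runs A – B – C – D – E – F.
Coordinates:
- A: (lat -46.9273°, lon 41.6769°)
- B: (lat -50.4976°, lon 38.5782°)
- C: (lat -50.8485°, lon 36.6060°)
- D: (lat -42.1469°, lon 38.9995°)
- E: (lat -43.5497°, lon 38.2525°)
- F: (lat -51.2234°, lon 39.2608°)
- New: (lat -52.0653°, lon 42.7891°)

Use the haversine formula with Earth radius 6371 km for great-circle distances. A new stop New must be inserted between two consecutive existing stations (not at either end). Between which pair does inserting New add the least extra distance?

Added distance for inserting New between each consecutive pair:
A–B: 460.3 km
B–C: 645.5 km
C–D: 603.6 km
D–E: 1976.9 km
E–F: 409.3 km
Smallest added distance is 409.3 km, inserting between E and F.

between E and F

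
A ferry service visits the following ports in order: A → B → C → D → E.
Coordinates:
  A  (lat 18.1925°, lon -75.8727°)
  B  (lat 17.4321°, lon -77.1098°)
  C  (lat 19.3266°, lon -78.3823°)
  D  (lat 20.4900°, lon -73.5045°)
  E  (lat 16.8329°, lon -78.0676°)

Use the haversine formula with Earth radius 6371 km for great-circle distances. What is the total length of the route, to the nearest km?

Leg distances:
A→B: 155.9 km  (cumulative 155.9 km)
B→C: 249.8 km  (cumulative 405.7 km)
C→D: 526.1 km  (cumulative 931.8 km)
D→E: 629.6 km  (cumulative 1561.3 km)
Total route length ≈ 1561 km.

1561 km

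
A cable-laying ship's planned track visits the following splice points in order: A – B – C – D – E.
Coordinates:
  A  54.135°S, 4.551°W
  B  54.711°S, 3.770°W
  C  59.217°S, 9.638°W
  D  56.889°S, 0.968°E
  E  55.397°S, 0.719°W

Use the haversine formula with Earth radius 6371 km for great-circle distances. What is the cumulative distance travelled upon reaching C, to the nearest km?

Leg distances:
A→B: 81.6 km  (cumulative 81.6 km)
B→C: 614.0 km  (cumulative 695.6 km)
Cumulative distance at C ≈ 696 km.

696 km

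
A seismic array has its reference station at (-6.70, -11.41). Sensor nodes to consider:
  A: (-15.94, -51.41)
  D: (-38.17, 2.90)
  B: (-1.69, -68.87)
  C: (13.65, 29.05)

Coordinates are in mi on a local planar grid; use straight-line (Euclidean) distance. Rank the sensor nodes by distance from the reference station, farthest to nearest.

Distance from the reference station at (-6.70, -11.41) to each:
B (-1.69, -68.87): 57.7 mi
C (13.65, 29.05): 45.3 mi
A (-15.94, -51.41): 41.1 mi
D (-38.17, 2.90): 34.6 mi

B, C, A, D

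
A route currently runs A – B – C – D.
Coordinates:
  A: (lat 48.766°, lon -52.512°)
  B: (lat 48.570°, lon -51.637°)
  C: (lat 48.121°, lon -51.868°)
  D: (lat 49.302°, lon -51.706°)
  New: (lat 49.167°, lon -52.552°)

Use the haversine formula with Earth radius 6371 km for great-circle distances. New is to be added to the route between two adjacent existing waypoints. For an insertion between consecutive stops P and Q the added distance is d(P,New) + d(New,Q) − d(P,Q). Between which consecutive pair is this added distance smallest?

between C and D

Added distance for inserting New between each consecutive pair:
A–B: 71.1 km
B–C: 168.2 km
C–D: 58.1 km
Smallest added distance is 58.1 km, inserting between C and D.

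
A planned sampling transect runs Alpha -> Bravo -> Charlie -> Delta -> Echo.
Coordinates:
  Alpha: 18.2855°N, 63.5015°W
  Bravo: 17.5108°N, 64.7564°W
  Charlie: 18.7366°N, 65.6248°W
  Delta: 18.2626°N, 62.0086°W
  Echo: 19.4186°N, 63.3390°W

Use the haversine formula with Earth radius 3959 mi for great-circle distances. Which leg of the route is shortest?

Leg distances:
Alpha→Bravo: 98.4 mi
Bravo→Charlie: 102.1 mi
Charlie→Delta: 239.2 mi
Delta→Echo: 118.1 mi
The shortest leg is Alpha–Bravo at 98.4 mi.

Alpha–Bravo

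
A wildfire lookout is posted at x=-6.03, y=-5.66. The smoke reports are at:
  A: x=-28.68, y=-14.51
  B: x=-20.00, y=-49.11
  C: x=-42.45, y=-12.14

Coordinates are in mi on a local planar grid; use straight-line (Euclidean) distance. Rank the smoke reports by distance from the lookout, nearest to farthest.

A, C, B

Computing each straight-line distance from x=-6.03, y=-5.66:
A x=-28.68, y=-14.51: 24.3 mi
C x=-42.45, y=-12.14: 37.0 mi
B x=-20.00, y=-49.11: 45.6 mi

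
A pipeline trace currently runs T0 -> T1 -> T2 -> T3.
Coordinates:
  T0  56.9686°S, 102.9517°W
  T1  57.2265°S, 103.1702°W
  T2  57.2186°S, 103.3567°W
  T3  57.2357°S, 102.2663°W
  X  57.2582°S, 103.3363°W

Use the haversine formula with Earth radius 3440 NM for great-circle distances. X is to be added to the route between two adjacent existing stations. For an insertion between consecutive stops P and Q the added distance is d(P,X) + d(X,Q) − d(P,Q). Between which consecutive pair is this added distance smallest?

between T2 and T3

Added distance for inserting X between each consecutive pair:
T0–T1: 10.1 NM
T1–T2: 2.1 NM
T2–T3: 1.8 NM
Smallest added distance is 1.8 NM, inserting between T2 and T3.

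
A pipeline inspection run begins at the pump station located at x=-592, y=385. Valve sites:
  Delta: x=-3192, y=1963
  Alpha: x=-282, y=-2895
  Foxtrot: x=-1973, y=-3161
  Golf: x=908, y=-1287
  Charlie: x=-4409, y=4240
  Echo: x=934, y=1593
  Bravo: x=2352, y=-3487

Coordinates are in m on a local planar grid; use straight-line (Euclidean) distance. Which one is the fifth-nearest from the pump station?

Distances from the pump station (x=-592, y=385):
Echo: 1946.3 m
Golf: 2246.2 m
Delta: 3041.4 m
Alpha: 3294.6 m
Foxtrot: 3805.4 m
Bravo: 4864.1 m
Charlie: 5425.0 m
The fifth-nearest is Foxtrot at 3805.4 m.

Foxtrot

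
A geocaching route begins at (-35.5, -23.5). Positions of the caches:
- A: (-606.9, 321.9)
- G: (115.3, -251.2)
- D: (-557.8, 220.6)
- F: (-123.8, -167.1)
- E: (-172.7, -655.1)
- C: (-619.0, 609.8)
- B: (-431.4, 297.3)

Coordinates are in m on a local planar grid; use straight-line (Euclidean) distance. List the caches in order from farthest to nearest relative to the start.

C, A, E, D, B, G, F

Computing each straight-line distance from (-35.5, -23.5):
C (-619.0, 609.8): 861.1 m
A (-606.9, 321.9): 667.7 m
E (-172.7, -655.1): 646.3 m
D (-557.8, 220.6): 576.5 m
B (-431.4, 297.3): 509.6 m
G (115.3, -251.2): 273.1 m
F (-123.8, -167.1): 168.6 m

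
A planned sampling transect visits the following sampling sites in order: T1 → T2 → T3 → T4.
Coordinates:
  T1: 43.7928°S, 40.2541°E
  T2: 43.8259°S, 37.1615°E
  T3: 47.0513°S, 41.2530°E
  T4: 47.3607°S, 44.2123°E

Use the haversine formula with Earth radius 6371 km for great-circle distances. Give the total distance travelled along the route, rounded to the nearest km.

954 km

Leg distances:
T1→T2: 248.2 km  (cumulative 248.2 km)
T2→T3: 480.0 km  (cumulative 728.2 km)
T3→T4: 226.2 km  (cumulative 954.3 km)
Total route length ≈ 954 km.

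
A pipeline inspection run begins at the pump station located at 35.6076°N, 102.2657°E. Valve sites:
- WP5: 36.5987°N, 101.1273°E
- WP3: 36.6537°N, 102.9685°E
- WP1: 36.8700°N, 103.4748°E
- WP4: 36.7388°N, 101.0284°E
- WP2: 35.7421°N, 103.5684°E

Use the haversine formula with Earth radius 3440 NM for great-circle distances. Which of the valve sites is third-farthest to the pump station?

Distance to each, sorted:
WP1: 95.8 NM
WP4: 90.6 NM
WP5: 81.2 NM
WP3: 71.5 NM
WP2: 64.0 NM
The third-farthest is WP5 at 81.2 NM.

WP5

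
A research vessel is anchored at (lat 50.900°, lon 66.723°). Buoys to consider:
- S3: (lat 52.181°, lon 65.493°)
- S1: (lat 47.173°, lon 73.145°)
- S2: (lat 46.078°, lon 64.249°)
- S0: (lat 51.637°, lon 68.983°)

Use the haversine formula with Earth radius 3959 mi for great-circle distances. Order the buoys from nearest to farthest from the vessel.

Distance from the vessel at (lat 50.900°, lon 66.723°) to each:
S3 (lat 52.181°, lon 65.493°): 103.1 mi
S0 (lat 51.637°, lon 68.983°): 110.2 mi
S2 (lat 46.078°, lon 64.249°): 351.9 mi
S1 (lat 47.173°, lon 73.145°): 388.3 mi

S3, S0, S2, S1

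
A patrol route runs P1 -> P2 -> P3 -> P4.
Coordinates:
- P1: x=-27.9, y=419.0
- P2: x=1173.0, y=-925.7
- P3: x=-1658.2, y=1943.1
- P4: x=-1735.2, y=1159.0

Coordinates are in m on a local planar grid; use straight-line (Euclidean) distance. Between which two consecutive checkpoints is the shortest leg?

P3–P4

Leg distances:
P1→P2: 1802.9 m
P2→P3: 4030.6 m
P3→P4: 787.9 m
The shortest leg is P3–P4 at 787.9 m.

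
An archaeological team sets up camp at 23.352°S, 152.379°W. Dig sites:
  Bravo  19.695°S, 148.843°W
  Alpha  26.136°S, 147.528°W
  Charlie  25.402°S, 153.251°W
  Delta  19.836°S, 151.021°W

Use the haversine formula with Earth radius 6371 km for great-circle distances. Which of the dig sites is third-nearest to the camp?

Bravo

Distances from the camp (23.352°S, 152.379°W):
Charlie: 244.5 km
Delta: 415.4 km
Bravo: 546.9 km
Alpha: 579.4 km
The third-nearest is Bravo at 546.9 km.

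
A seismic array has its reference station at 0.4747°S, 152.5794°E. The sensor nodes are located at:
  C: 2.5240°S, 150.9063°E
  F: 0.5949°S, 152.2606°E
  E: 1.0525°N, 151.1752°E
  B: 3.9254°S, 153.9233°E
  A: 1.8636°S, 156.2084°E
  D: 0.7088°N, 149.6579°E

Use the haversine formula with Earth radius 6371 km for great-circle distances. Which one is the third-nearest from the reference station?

Distance to each, sorted:
F: 37.9 km
E: 230.7 km
C: 294.1 km
D: 350.5 km
B: 411.7 km
A: 432.0 km
The third-nearest is C at 294.1 km.

C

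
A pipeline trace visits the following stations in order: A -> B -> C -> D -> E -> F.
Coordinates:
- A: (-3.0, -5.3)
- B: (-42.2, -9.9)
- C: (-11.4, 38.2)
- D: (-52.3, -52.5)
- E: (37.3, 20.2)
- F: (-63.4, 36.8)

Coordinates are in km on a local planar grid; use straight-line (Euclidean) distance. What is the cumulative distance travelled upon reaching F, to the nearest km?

414 km

Leg distances:
A→B: 39.5 km  (cumulative 39.5 km)
B→C: 57.1 km  (cumulative 96.6 km)
C→D: 99.5 km  (cumulative 196.1 km)
D→E: 115.4 km  (cumulative 311.5 km)
E→F: 102.1 km  (cumulative 413.5 km)
Cumulative distance at F ≈ 414 km.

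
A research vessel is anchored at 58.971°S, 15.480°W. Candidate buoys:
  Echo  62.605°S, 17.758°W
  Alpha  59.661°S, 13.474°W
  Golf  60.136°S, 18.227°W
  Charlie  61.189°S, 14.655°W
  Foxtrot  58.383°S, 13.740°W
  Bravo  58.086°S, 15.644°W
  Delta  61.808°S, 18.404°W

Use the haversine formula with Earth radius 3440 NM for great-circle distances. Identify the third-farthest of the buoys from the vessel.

Charlie

Distance to each, sorted:
Echo: 228.1 NM
Delta: 191.1 NM
Charlie: 135.4 NM
Golf: 109.0 NM
Alpha: 74.1 NM
Foxtrot: 64.8 NM
Bravo: 53.4 NM
The third-farthest is Charlie at 135.4 NM.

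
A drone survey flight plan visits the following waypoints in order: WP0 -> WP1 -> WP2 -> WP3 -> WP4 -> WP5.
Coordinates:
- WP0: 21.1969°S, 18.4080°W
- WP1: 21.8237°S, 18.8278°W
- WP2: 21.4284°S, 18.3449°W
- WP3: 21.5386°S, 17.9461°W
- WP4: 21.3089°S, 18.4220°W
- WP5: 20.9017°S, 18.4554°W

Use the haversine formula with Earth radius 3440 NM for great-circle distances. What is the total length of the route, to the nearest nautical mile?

158 NM

Leg distances:
WP0→WP1: 44.3 NM  (cumulative 44.3 NM)
WP1→WP2: 35.9 NM  (cumulative 80.3 NM)
WP2→WP3: 23.2 NM  (cumulative 103.5 NM)
WP3→WP4: 30.0 NM  (cumulative 133.5 NM)
WP4→WP5: 24.5 NM  (cumulative 158.0 NM)
Total route length ≈ 158 NM.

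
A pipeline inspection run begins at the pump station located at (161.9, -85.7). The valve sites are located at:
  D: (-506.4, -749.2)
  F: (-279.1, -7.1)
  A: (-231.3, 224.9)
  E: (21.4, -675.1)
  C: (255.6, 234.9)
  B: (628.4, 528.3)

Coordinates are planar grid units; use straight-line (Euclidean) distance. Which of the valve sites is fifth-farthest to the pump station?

Distances from the pump station ((161.9, -85.7)):
D: 941.7
B: 771.1
E: 605.9
A: 501.1
F: 447.9
C: 334.0
The fifth-farthest is F at 447.9.

F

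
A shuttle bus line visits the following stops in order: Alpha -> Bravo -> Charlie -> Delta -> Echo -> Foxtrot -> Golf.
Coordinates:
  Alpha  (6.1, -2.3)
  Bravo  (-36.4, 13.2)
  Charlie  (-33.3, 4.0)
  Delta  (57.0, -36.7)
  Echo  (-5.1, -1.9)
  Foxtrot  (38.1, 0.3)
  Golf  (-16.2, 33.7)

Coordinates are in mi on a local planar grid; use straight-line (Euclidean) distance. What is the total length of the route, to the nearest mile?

332 mi

Leg distances:
Alpha→Bravo: 45.2 mi  (cumulative 45.2 mi)
Bravo→Charlie: 9.7 mi  (cumulative 54.9 mi)
Charlie→Delta: 99.0 mi  (cumulative 154.0 mi)
Delta→Echo: 71.2 mi  (cumulative 225.2 mi)
Echo→Foxtrot: 43.3 mi  (cumulative 268.4 mi)
Foxtrot→Golf: 63.7 mi  (cumulative 332.2 mi)
Total route length ≈ 332 mi.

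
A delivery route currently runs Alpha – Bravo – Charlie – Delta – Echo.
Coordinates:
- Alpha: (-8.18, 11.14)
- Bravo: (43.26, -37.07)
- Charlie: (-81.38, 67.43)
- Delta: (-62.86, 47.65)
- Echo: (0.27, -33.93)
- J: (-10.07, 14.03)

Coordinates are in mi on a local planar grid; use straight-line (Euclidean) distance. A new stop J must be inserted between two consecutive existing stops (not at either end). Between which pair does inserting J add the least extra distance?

between Bravo and Charlie

Added distance for inserting J between each consecutive pair:
Alpha–Bravo: 6.8 mi
Bravo–Charlie: 0.3 mi
Charlie–Delta: 124.6 mi
Delta–Echo: 8.5 mi
Smallest added distance is 0.3 mi, inserting between Bravo and Charlie.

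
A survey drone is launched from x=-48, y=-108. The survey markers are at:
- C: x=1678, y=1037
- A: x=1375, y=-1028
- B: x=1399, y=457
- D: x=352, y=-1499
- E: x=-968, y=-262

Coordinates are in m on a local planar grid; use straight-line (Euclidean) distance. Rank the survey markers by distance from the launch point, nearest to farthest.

Distance from the launch point at x=-48, y=-108 to each:
E x=-968, y=-262: 932.8 m
D x=352, y=-1499: 1447.4 m
B x=1399, y=457: 1553.4 m
A x=1375, y=-1028: 1694.5 m
C x=1678, y=1037: 2071.3 m

E, D, B, A, C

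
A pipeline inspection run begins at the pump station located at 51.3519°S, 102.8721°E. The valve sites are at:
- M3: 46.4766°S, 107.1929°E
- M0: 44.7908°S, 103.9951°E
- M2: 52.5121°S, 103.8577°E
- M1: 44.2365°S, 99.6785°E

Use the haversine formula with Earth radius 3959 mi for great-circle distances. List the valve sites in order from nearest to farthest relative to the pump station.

Computing each great-circle distance from 51.3519°S, 102.8721°E:
M2 52.5121°S, 103.8577°E: 90.5 mi
M3 46.4766°S, 107.1929°E: 389.7 mi
M0 44.7908°S, 103.9951°E: 456.3 mi
M1 44.2365°S, 99.6785°E: 513.4 mi

M2, M3, M0, M1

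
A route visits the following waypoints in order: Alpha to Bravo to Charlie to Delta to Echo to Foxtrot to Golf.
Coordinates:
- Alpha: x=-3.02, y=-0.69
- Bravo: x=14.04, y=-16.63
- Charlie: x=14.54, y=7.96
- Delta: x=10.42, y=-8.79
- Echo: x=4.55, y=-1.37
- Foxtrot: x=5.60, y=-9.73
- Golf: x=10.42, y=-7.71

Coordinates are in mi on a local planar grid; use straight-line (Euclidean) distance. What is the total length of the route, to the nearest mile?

88 mi

Leg distances:
Alpha→Bravo: 23.3 mi  (cumulative 23.3 mi)
Bravo→Charlie: 24.6 mi  (cumulative 47.9 mi)
Charlie→Delta: 17.2 mi  (cumulative 65.2 mi)
Delta→Echo: 9.5 mi  (cumulative 74.7 mi)
Echo→Foxtrot: 8.4 mi  (cumulative 83.1 mi)
Foxtrot→Golf: 5.2 mi  (cumulative 88.3 mi)
Total route length ≈ 88 mi.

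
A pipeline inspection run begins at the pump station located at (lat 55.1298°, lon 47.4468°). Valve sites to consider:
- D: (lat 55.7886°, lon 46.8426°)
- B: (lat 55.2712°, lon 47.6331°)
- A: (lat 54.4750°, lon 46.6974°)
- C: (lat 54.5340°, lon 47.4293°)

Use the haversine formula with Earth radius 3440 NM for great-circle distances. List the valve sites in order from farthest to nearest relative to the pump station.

Computing each great-circle distance from (lat 55.1298°, lon 47.4468°):
A (lat 54.4750°, lon 46.6974°): 47.1 NM
D (lat 55.7886°, lon 46.8426°): 44.6 NM
C (lat 54.5340°, lon 47.4293°): 35.8 NM
B (lat 55.2712°, lon 47.6331°): 10.6 NM

A, D, C, B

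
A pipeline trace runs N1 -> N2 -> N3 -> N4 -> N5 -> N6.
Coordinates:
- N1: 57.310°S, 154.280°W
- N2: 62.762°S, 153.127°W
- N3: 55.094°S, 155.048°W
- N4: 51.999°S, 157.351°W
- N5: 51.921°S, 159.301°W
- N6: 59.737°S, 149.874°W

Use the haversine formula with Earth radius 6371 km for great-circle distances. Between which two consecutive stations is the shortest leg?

N4–N5

Leg distances:
N1→N2: 609.6 km
N2→N3: 859.6 km
N3→N4: 376.2 km
N4→N5: 133.9 km
N5→N6: 1047.6 km
The shortest leg is N4–N5 at 133.9 km.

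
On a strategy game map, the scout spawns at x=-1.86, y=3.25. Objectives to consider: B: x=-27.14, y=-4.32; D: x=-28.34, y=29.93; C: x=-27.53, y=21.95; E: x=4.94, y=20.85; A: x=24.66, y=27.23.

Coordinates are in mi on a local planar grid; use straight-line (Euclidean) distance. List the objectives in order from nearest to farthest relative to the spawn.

E, B, C, A, D

Computing each straight-line distance from x=-1.86, y=3.25:
E x=4.94, y=20.85: 18.9 mi
B x=-27.14, y=-4.32: 26.4 mi
C x=-27.53, y=21.95: 31.8 mi
A x=24.66, y=27.23: 35.8 mi
D x=-28.34, y=29.93: 37.6 mi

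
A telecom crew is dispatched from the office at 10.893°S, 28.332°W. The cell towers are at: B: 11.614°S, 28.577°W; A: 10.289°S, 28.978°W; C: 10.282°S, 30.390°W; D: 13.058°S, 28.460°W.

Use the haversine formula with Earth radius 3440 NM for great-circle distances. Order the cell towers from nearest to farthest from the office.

Distance from the office at 10.893°S, 28.332°W to each:
B 11.614°S, 28.577°W: 45.6 NM
A 10.289°S, 28.978°W: 52.6 NM
C 10.282°S, 30.390°W: 126.9 NM
D 13.058°S, 28.460°W: 130.2 NM

B, A, C, D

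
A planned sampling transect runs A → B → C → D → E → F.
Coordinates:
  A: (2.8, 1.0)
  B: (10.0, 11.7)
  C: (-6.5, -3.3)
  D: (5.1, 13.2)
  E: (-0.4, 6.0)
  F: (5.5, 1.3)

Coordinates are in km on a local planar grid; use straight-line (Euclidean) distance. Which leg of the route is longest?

B–C

Leg distances:
A→B: 12.9 km
B→C: 22.3 km
C→D: 20.2 km
D→E: 9.1 km
E→F: 7.5 km
The longest leg is B–C at 22.3 km.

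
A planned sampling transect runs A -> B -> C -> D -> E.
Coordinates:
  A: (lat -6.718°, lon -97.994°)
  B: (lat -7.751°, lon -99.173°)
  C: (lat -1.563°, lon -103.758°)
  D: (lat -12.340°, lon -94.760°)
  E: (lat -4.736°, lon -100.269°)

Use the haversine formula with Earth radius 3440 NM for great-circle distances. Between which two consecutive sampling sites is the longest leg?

Leg distances:
A→B: 93.7 NM
B→C: 461.8 NM
C→D: 839.8 NM
D→E: 561.5 NM
The longest leg is C–D at 839.8 NM.

C–D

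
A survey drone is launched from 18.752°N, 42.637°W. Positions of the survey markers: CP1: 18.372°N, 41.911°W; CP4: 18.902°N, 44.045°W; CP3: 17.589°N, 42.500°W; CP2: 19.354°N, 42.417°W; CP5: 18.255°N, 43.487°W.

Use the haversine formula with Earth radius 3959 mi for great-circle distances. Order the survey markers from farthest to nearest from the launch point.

CP4, CP3, CP5, CP1, CP2

Distances from the launch point:
CP4 18.902°N, 44.045°W: 92.7 mi
CP3 17.589°N, 42.500°W: 80.9 mi
CP5 18.255°N, 43.487°W: 65.4 mi
CP1 18.372°N, 41.911°W: 54.3 mi
CP2 19.354°N, 42.417°W: 44.0 mi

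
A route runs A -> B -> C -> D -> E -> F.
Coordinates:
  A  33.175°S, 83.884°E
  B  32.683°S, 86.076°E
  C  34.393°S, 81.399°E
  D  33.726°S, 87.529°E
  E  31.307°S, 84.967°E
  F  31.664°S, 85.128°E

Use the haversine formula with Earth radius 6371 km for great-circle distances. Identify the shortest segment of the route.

Leg distances:
A→B: 211.8 km
B→C: 473.3 km
C→D: 569.5 km
D→E: 360.6 km
E→F: 42.5 km
The shortest leg is E–F at 42.5 km.

E–F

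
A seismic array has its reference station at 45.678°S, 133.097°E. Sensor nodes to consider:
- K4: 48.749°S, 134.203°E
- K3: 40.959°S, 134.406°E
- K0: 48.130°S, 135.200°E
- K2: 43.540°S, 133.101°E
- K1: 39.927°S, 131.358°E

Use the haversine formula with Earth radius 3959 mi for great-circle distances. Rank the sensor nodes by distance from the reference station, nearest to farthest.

Distances from the reference station:
K2 43.540°S, 133.101°E: 147.7 mi
K0 48.130°S, 135.200°E: 196.4 mi
K4 48.749°S, 134.203°E: 218.4 mi
K3 40.959°S, 134.406°E: 332.6 mi
K1 39.927°S, 131.358°E: 407.0 mi

K2, K0, K4, K3, K1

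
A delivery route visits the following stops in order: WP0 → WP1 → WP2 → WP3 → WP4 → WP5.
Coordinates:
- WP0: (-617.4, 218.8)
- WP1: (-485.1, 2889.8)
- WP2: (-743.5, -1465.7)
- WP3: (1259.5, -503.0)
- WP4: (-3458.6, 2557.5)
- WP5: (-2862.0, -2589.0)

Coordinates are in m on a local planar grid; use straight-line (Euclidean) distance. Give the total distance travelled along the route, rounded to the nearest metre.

Leg distances:
WP0→WP1: 2674.3 m  (cumulative 2674.3 m)
WP1→WP2: 4363.2 m  (cumulative 7037.4 m)
WP2→WP3: 2222.3 m  (cumulative 9259.8 m)
WP3→WP4: 5623.8 m  (cumulative 14883.6 m)
WP4→WP5: 5181.0 m  (cumulative 20064.5 m)
Total route length ≈ 20065 m.

20065 m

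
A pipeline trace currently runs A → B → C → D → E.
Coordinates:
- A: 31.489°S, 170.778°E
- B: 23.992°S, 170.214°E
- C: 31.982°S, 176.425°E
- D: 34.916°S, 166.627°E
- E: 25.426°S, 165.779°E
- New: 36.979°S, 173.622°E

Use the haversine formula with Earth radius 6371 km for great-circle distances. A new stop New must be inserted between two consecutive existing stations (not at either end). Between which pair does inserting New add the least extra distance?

between C and D

Added distance for inserting New between each consecutive pair:
A–B: 1308.8 km
B–C: 1015.2 km
C–D: 316.8 km
D–E: 1095.7 km
Smallest added distance is 316.8 km, inserting between C and D.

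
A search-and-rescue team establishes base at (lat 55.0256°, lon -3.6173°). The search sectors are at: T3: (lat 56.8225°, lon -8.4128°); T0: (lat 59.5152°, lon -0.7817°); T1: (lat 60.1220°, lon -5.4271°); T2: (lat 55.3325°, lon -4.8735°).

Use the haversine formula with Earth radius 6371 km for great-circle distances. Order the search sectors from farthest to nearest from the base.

Computing each great-circle distance from (lat 55.0256°, lon -3.6173°):
T1 (lat 60.1220°, lon -5.4271°): 576.8 km
T0 (lat 59.5152°, lon -0.7817°): 527.4 km
T3 (lat 56.8225°, lon -8.4128°): 359.3 km
T2 (lat 55.3325°, lon -4.8735°): 86.8 km

T1, T0, T3, T2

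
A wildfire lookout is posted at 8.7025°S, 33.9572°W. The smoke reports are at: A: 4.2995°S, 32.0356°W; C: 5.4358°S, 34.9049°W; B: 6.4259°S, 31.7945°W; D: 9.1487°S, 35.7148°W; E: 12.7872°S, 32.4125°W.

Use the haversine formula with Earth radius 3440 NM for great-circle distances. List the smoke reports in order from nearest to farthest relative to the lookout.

D, B, C, E, A

Distances from the lookout:
D 9.1487°S, 35.7148°W: 107.6 NM
B 6.4259°S, 31.7945°W: 187.7 NM
C 5.4358°S, 34.9049°W: 204.1 NM
E 12.7872°S, 32.4125°W: 261.6 NM
A 4.2995°S, 32.0356°W: 288.1 NM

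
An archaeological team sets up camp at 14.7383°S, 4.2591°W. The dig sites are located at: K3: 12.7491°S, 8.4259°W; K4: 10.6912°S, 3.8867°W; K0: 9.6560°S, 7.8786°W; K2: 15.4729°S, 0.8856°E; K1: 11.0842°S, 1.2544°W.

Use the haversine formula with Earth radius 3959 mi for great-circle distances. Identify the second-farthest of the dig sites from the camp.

Distance to each, sorted:
K0: 427.8 mi
K2: 346.9 mi
K1: 323.6 mi
K3: 311.6 mi
K4: 280.8 mi
The second-farthest is K2 at 346.9 mi.

K2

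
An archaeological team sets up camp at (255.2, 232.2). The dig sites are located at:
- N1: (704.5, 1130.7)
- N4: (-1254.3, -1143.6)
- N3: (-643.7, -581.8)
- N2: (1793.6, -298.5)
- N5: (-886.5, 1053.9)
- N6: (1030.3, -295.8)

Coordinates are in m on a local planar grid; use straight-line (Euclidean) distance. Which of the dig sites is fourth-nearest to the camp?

N5

Distances from the camp ((255.2, 232.2)):
N6: 937.9 m
N1: 1004.6 m
N3: 1212.7 m
N5: 1406.7 m
N2: 1627.4 m
N4: 2042.4 m
The fourth-nearest is N5 at 1406.7 m.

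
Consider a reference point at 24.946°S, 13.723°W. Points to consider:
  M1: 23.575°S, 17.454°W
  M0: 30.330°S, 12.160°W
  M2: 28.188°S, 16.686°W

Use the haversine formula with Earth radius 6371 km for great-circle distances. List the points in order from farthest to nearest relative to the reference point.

Distance from the reference point at 24.946°S, 13.723°W to each:
M0 30.330°S, 12.160°W: 618.1 km
M2 28.188°S, 16.686°W: 465.6 km
M1 23.575°S, 17.454°W: 407.8 km

M0, M2, M1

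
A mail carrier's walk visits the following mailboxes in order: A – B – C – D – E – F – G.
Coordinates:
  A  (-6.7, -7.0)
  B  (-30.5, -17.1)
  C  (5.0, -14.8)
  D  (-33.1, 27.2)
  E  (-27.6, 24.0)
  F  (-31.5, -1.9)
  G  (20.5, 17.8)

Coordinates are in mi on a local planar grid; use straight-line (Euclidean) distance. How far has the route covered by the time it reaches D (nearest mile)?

118 mi

Leg distances:
A→B: 25.9 mi  (cumulative 25.9 mi)
B→C: 35.6 mi  (cumulative 61.4 mi)
C→D: 56.7 mi  (cumulative 118.1 mi)
Cumulative distance at D ≈ 118 mi.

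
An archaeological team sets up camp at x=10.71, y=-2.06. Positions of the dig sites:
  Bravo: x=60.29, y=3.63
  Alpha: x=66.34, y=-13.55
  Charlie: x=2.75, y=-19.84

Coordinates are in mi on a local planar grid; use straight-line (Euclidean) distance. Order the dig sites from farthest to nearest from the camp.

Distances from the camp:
Alpha x=66.34, y=-13.55: 56.8 mi
Bravo x=60.29, y=3.63: 49.9 mi
Charlie x=2.75, y=-19.84: 19.5 mi

Alpha, Bravo, Charlie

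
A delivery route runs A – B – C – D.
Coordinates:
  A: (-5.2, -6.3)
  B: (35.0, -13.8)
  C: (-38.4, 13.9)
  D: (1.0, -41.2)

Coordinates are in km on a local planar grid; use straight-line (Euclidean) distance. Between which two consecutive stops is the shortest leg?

A–B

Leg distances:
A→B: 40.9 km
B→C: 78.5 km
C→D: 67.7 km
The shortest leg is A–B at 40.9 km.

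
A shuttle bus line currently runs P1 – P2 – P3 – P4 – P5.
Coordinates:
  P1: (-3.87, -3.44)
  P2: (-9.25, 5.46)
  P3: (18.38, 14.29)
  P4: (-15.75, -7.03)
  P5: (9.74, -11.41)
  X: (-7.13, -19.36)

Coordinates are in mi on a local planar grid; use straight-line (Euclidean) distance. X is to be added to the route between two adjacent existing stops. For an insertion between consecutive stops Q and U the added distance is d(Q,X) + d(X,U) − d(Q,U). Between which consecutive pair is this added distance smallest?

between P4 and P5

Added distance for inserting X between each consecutive pair:
P1–P2: 30.8 mi
P2–P3: 38.1 mi
P3–P4: 17.0 mi
P4–P5: 7.8 mi
Smallest added distance is 7.8 mi, inserting between P4 and P5.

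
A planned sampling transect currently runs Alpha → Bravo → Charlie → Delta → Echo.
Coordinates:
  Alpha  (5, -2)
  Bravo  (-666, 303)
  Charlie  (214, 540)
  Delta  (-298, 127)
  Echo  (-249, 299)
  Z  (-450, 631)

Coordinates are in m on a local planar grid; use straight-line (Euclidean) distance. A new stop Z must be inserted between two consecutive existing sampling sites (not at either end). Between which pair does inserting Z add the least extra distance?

Added distance for inserting Z between each consecutive pair:
Alpha–Bravo: 435.2 m
Bravo–Charlie: 151.6 m
Charlie–Delta: 538.8 m
Delta–Echo: 735.7 m
Smallest added distance is 151.6 m, inserting between Bravo and Charlie.

between Bravo and Charlie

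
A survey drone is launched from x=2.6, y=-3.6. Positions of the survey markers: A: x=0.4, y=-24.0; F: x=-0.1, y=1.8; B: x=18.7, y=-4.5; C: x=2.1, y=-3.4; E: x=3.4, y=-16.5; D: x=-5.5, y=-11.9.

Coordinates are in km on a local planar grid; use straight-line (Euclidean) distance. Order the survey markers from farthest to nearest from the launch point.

Computing each straight-line distance from x=2.6, y=-3.6:
A x=0.4, y=-24.0: 20.5 km
B x=18.7, y=-4.5: 16.1 km
E x=3.4, y=-16.5: 12.9 km
D x=-5.5, y=-11.9: 11.6 km
F x=-0.1, y=1.8: 6.0 km
C x=2.1, y=-3.4: 0.5 km

A, B, E, D, F, C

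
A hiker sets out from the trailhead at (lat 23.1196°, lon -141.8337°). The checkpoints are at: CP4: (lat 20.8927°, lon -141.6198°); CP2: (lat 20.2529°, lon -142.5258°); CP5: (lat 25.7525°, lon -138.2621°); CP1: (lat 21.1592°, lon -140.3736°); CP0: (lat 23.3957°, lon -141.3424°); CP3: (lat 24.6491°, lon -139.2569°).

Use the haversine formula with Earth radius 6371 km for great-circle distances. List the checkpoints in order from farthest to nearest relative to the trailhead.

Distance from the trailhead at (lat 23.1196°, lon -141.8337°) to each:
CP5 (lat 25.7525°, lon -138.2621°): 465.2 km
CP2 (lat 20.2529°, lon -142.5258°): 326.7 km
CP3 (lat 24.6491°, lon -139.2569°): 312.3 km
CP1 (lat 21.1592°, lon -140.3736°): 264.8 km
CP4 (lat 20.8927°, lon -141.6198°): 248.6 km
CP0 (lat 23.3957°, lon -141.3424°): 58.8 km

CP5, CP2, CP3, CP1, CP4, CP0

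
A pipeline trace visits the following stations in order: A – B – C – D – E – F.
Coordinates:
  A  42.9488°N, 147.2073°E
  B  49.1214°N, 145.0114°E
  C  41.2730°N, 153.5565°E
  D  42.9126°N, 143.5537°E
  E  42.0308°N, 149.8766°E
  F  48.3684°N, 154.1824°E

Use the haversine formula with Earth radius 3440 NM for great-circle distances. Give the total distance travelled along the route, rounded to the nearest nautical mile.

Leg distances:
A→B: 381.7 NM  (cumulative 381.7 NM)
B→C: 593.1 NM  (cumulative 974.8 NM)
C→D: 456.1 NM  (cumulative 1430.9 NM)
D→E: 284.9 NM  (cumulative 1715.8 NM)
E→F: 421.7 NM  (cumulative 2137.5 NM)
Total route length ≈ 2137 NM.

2137 NM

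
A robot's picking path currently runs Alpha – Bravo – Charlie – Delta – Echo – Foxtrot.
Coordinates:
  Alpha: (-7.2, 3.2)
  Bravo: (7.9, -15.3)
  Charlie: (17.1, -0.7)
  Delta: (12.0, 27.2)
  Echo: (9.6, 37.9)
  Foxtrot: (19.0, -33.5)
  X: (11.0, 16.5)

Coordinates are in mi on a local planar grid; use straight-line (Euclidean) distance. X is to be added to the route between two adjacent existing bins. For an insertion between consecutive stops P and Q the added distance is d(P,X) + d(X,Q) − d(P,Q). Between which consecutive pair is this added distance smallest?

between Echo and Foxtrot

Added distance for inserting X between each consecutive pair:
Alpha–Bravo: 30.6 mi
Bravo–Charlie: 32.9 mi
Charlie–Delta: 0.6 mi
Delta–Echo: 21.2 mi
Echo–Foxtrot: 0.1 mi
Smallest added distance is 0.1 mi, inserting between Echo and Foxtrot.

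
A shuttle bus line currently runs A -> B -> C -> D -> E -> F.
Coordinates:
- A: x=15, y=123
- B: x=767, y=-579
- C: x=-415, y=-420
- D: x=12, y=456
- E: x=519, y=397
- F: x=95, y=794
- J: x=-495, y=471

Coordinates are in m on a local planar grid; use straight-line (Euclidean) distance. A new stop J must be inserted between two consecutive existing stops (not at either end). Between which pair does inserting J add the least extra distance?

Added distance for inserting J between each consecutive pair:
A–B: 1230.4 m
B–C: 1343.6 m
C–D: 427.3 m
D–E: 1013.5 m
E–F: 1108.5 m
Smallest added distance is 427.3 m, inserting between C and D.

between C and D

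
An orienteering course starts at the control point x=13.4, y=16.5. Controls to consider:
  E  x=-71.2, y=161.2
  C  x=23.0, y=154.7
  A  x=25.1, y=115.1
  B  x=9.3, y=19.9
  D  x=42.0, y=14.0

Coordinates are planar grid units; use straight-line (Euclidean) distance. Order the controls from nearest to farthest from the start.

Computing each straight-line distance from x=13.4, y=16.5:
B x=9.3, y=19.9: 5.3
D x=42.0, y=14.0: 28.7
A x=25.1, y=115.1: 99.3
C x=23.0, y=154.7: 138.5
E x=-71.2, y=161.2: 167.6

B, D, A, C, E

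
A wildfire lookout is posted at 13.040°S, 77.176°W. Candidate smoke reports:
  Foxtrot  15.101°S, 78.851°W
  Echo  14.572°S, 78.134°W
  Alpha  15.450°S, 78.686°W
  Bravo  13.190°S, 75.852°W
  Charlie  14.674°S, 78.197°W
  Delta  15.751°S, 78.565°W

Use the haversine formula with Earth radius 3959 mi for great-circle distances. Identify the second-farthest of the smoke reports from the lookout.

Distances from the lookout (13.040°S, 77.176°W):
Delta: 209.1 mi
Alpha: 194.8 mi
Foxtrot: 181.3 mi
Charlie: 132.1 mi
Echo: 123.8 mi
Bravo: 89.7 mi
The second-farthest is Alpha at 194.8 mi.

Alpha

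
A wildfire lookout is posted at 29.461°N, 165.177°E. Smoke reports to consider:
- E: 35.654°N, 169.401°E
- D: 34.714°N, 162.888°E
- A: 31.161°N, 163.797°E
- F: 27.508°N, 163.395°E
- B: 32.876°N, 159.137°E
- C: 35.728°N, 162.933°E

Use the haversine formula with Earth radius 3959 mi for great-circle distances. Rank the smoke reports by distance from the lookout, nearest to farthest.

A, F, D, B, C, E

Distances from the lookout:
A 31.161°N, 163.797°E: 143.4 mi
F 27.508°N, 163.395°E: 173.0 mi
D 34.714°N, 162.888°E: 386.9 mi
B 32.876°N, 159.137°E: 427.9 mi
C 35.728°N, 162.933°E: 452.3 mi
E 35.654°N, 169.401°E: 493.5 mi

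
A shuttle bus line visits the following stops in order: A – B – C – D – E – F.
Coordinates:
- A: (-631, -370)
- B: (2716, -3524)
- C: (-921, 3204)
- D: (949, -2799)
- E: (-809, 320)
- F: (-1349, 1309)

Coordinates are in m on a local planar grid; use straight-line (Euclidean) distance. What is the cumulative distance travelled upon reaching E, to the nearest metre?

Leg distances:
A→B: 4598.9 m  (cumulative 4598.9 m)
B→C: 7648.1 m  (cumulative 12247.0 m)
C→D: 6287.5 m  (cumulative 18534.6 m)
D→E: 3580.3 m  (cumulative 22114.9 m)
Cumulative distance at E ≈ 22115 m.

22115 m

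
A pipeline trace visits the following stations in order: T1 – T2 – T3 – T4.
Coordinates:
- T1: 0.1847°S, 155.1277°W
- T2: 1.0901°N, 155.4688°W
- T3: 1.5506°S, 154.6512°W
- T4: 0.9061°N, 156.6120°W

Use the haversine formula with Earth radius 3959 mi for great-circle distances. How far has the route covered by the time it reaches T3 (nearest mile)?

Leg distances:
T1→T2: 91.2 mi  (cumulative 91.2 mi)
T2→T3: 191.0 mi  (cumulative 282.2 mi)
Cumulative distance at T3 ≈ 282 mi.

282 mi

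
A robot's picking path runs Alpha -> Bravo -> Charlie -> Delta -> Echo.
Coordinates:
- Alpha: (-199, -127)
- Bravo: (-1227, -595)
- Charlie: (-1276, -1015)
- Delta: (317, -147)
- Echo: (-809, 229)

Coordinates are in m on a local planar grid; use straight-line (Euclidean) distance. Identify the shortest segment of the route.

Bravo–Charlie

Leg distances:
Alpha→Bravo: 1129.5 m
Bravo→Charlie: 422.8 m
Charlie→Delta: 1814.1 m
Delta→Echo: 1187.1 m
The shortest leg is Bravo–Charlie at 422.8 m.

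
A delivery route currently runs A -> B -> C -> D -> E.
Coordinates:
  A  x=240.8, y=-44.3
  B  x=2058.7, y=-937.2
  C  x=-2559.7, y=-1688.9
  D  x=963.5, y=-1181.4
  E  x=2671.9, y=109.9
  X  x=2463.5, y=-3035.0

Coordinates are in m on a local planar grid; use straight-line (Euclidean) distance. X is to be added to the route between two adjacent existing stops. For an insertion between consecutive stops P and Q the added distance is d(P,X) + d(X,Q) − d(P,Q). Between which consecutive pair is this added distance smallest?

between B and C

Added distance for inserting X between each consecutive pair:
A–B: 3837.4 m
B–C: 2657.8 m
C–D: 4025.4 m
D–E: 3394.8 m
Smallest added distance is 2657.8 m, inserting between B and C.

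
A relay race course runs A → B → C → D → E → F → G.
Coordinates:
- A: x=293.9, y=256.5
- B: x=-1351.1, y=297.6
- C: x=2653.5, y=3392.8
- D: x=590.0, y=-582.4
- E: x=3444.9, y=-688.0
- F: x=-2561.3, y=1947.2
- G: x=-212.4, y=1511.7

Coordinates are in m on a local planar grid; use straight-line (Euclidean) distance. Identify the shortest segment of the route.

A–B

Leg distances:
A→B: 1645.5 m
B→C: 5061.3 m
C→D: 4478.9 m
D→E: 2856.9 m
E→F: 6558.9 m
F→G: 2388.9 m
The shortest leg is A–B at 1645.5 m.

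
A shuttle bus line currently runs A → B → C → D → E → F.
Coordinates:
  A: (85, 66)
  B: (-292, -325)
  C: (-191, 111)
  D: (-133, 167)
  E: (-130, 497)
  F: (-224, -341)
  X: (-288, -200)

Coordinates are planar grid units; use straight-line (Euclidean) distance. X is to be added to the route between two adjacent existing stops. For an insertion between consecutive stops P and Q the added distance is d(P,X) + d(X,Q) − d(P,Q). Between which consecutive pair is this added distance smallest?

Added distance for inserting X between each consecutive pair:
A–B: 40.0
B–C: 3.3
C–D: 643.5
D–E: 783.1
E–F: 26.3
Smallest added distance is 3.3, inserting between B and C.

between B and C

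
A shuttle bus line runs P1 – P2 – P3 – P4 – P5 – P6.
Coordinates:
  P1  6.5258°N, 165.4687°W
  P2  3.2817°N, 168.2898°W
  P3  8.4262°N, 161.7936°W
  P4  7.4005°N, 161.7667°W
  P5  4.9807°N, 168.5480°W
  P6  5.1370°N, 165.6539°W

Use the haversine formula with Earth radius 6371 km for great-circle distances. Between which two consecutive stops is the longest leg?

P2–P3

Leg distances:
P1→P2: 477.3 km
P2→P3: 918.3 km
P3→P4: 114.1 km
P4→P5: 796.4 km
P5→P6: 321.0 km
The longest leg is P2–P3 at 918.3 km.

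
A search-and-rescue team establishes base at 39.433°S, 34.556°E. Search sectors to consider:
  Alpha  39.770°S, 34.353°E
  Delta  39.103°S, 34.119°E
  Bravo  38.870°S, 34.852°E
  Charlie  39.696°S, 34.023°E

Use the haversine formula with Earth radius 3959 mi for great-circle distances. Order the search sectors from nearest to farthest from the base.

Distances from the base:
Alpha 39.770°S, 34.353°E: 25.7 mi
Delta 39.103°S, 34.119°E: 32.7 mi
Charlie 39.696°S, 34.023°E: 33.7 mi
Bravo 38.870°S, 34.852°E: 42.0 mi

Alpha, Delta, Charlie, Bravo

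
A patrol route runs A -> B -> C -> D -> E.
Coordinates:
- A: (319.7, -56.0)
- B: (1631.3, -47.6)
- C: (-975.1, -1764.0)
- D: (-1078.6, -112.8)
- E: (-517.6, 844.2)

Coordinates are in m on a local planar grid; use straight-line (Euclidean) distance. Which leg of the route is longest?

Leg distances:
A→B: 1311.6 m
B→C: 3120.8 m
C→D: 1654.4 m
D→E: 1109.3 m
The longest leg is B–C at 3120.8 m.

B–C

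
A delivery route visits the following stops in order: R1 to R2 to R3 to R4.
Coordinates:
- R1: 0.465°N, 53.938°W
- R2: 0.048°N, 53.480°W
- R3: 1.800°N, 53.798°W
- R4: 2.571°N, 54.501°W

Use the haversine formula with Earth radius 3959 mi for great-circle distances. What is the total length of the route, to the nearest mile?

Leg distances:
R1→R2: 42.8 mi  (cumulative 42.8 mi)
R2→R3: 123.0 mi  (cumulative 165.8 mi)
R3→R4: 72.1 mi  (cumulative 237.9 mi)
Total route length ≈ 238 mi.

238 mi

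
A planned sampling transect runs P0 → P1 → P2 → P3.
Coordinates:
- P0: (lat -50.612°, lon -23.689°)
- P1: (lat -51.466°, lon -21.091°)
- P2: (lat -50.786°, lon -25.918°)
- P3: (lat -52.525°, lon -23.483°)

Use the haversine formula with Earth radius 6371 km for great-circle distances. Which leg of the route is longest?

P1–P2

Leg distances:
P0→P1: 205.0 km
P1→P2: 345.2 km
P2→P3: 256.1 km
The longest leg is P1–P2 at 345.2 km.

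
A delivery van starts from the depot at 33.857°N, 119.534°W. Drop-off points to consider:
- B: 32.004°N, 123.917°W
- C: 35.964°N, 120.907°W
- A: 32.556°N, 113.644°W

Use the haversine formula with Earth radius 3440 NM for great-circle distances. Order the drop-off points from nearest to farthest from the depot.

C, B, A

Distances from the depot:
C 35.964°N, 120.907°W: 143.4 NM
B 32.004°N, 123.917°W: 247.3 NM
A 32.556°N, 113.644°W: 306.0 NM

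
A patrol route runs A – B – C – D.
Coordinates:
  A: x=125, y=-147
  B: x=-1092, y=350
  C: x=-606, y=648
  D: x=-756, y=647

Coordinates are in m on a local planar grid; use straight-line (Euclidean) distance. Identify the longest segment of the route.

A–B

Leg distances:
A→B: 1314.6 m
B→C: 570.1 m
C→D: 150.0 m
The longest leg is A–B at 1314.6 m.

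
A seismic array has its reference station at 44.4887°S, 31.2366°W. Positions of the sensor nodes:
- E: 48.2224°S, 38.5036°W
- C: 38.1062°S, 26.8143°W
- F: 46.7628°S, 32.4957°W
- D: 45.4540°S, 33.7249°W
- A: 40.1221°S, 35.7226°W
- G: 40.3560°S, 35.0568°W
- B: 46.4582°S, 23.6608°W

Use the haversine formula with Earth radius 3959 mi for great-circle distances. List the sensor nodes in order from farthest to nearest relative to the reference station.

Distances from the reference station:
C 38.1062°S, 26.8143°W: 497.0 mi
E 48.2224°S, 38.5036°W: 431.7 mi
B 46.4582°S, 23.6608°W: 391.3 mi
A 40.1221°S, 35.7226°W: 378.8 mi
G 40.3560°S, 35.0568°W: 345.6 mi
F 46.7628°S, 32.4957°W: 168.5 mi
D 45.4540°S, 33.7249°W: 138.7 mi

C, E, B, A, G, F, D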